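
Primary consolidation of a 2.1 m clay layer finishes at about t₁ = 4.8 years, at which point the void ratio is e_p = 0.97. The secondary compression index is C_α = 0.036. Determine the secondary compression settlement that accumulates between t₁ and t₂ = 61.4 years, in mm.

Secondary compression: S_s = C_α·H/(1+e_p)·log₁₀(t₂/t₁)
S_s = 0.036×2.1/(1+0.97)×log₁₀(61.4/4.8)
    = 0.03838 × 1.107 = 0.04248 m

S_s ≈ 42.5 mm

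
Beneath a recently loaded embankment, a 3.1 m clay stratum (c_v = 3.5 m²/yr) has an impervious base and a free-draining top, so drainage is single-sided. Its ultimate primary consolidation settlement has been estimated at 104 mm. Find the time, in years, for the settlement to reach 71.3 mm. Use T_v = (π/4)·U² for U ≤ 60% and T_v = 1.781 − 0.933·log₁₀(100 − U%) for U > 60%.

Drainage path length: H_d = H = 3.1 m (single drainage).
U = S(t)/S_ult = 71.3/104 = 0.6856.
U > 60%: T_v = 1.781 − 0.933·log₁₀(100 − 68.558) = 0.38382.
t = T_v·H_d²/c_v = 0.38382×3.1²/3.5 = 1.054 years.

t ≈ 1.05 years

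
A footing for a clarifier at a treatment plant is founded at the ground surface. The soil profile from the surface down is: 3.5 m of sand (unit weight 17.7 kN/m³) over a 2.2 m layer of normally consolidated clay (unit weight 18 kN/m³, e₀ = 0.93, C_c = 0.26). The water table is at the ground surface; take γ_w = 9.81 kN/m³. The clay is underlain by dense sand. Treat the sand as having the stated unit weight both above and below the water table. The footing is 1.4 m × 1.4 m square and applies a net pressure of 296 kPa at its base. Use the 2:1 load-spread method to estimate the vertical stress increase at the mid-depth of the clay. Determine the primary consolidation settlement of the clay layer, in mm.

S_c ≈ 46.9 mm

Mid-depth of clay below the ground surface: z = 3.5 + 2.2/2 = 4.6 m.
Total vertical stress at mid-clay: σ_v = 17.7×3.5 + 18×1.1 = 81.75 kPa.
Pore pressure: u = 9.81×(4.6 − 0) = 45.126 kPa.
Initial effective stress: σ'_0 = σ_v − u = 81.75 − 45.126 = 36.624 kPa.
Stress increase at mid-clay by the 2:1 spreading method:
Δσ = qBL/((B+z)(L+z)) = 296×1.4×1.4/((1.4+4.6)(1.4+4.6)) = 16.116 kPa
Final effective stress: σ'_f = σ'_0 + Δσ = 36.624 + 16.116 = 52.74 kPa.
Normally consolidated clay, so the full stress increment lies on the virgin compression line:
S_c = C_c·H/(1+e₀)·log₁₀(σ'_f/σ'_0) = 0.26×2.2/(1+0.93)×log₁₀(52.74/36.624)
    = 0.29637 × 0.15837 = 0.04694 m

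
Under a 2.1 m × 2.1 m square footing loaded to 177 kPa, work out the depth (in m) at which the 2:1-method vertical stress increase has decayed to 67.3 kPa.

z ≈ 1.31 m

2:1 spreading — at depth z the loaded area has grown by z in each plan dimension:
qB²/(B+z)² = Δσ_z ⇒ z = B(√(q/Δσ_z) − 1) = 2.1×(√(177/67.3) − 1) = 1.306 m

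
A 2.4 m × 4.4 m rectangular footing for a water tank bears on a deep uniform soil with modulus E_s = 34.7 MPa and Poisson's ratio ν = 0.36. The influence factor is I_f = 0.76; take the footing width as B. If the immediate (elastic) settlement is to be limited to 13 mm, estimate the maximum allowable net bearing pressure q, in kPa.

E_s = 34.7 MPa = 34700 kPa.
S_e = q·B·(1−ν²)/E_s · I_f  ⇒  q = S_e·E_s / (B·(1−ν²)·I_f).
q = 0.013 × 34700 / (2.4 × 0.8704 × 0.76) = 284.1 kPa

q ≈ 284 kPa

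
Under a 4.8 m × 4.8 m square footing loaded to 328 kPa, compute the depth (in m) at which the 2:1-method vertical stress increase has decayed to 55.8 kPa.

2:1 spreading — at depth z the loaded area has grown by z in each plan dimension:
qB²/(B+z)² = Δσ_z ⇒ z = B(√(q/Δσ_z) − 1) = 4.8×(√(328/55.8) − 1) = 6.838 m

z ≈ 6.84 m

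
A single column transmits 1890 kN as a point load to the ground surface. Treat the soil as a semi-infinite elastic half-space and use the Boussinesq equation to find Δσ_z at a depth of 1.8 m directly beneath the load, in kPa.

Δσ_z ≈ 279 kPa

Boussinesq vertical stress below a point load on an elastic half-space:
Δσ_z = 3P/(2πz²) · [1 + (r/z)²]^(−5/2)
r/z = 0/1.8 = 0; [1+(r/z)²]^(−5/2) = 1.
Δσ_z = 3×1890/(2π×1.8²) × 1 = 278.52 × 1 = 278.5 kPa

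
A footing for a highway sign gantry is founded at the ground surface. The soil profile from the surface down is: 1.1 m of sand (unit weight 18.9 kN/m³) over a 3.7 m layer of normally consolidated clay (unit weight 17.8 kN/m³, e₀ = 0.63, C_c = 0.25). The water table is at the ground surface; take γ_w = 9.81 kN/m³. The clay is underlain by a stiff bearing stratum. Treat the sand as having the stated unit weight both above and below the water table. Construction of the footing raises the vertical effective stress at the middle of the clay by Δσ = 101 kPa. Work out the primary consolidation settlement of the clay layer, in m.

Mid-depth of clay below the ground surface: z = 1.1 + 3.7/2 = 2.95 m.
Total vertical stress at mid-clay: σ_v = 18.9×1.1 + 17.8×1.85 = 53.72 kPa.
Pore pressure: u = 9.81×(2.95 − 0) = 28.94 kPa.
Initial effective stress: σ'_0 = σ_v − u = 53.72 − 28.94 = 24.78 kPa.
Final effective stress: σ'_f = σ'_0 + Δσ = 24.78 + 101 = 125.78 kPa.
Normally consolidated clay, so the full stress increment lies on the virgin compression line:
S_c = C_c·H/(1+e₀)·log₁₀(σ'_f/σ'_0) = 0.25×3.7/(1+0.63)×log₁₀(125.78/24.78)
    = 0.56748 × 0.70551 = 0.4004 m

S_c ≈ 0.4 m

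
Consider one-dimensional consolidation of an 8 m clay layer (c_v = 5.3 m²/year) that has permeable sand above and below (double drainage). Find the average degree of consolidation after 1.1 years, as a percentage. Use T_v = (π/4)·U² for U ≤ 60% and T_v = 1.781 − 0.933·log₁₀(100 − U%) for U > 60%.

Drainage path length: H_d = H/2 = 4 m (double drainage).
T_v = c_v·t/H_d² = 5.3×1.1/4² = 0.36438.
T_v = 0.36438 corresponds to the U > 60% branch:
U = 1 − 10^((1.781 − T_v)/0.933)/100 = 0.6701

U ≈ 67 %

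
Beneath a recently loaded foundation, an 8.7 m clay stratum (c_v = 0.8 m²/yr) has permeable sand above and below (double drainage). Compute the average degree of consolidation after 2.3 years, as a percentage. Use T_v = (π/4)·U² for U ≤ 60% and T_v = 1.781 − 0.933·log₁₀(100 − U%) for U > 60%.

Drainage path length: H_d = H/2 = 4.35 m (double drainage).
T_v = c_v·t/H_d² = 0.8×2.3/4.35² = 0.097239.
T_v = 0.097239 corresponds to the U ≤ 60% branch:
U = √(4T_v/π) = 0.3519

U ≈ 35.2 %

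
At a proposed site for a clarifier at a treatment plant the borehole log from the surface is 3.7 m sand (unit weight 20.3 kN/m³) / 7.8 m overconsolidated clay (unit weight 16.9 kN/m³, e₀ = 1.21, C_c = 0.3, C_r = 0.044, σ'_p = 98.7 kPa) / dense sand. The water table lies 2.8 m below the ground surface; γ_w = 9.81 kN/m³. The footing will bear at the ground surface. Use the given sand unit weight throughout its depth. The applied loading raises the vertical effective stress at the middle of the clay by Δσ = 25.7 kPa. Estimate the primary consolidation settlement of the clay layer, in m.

Mid-depth of clay below the ground surface: z = 3.7 + 7.8/2 = 7.6 m.
Total vertical stress at mid-clay: σ_v = 20.3×3.7 + 16.9×3.9 = 141.02 kPa.
Pore pressure: u = 9.81×(7.6 − 2.8) = 47.088 kPa.
Initial effective stress: σ'_0 = σ_v − u = 141.02 − 47.088 = 93.932 kPa.
Final effective stress: σ'_f = 93.932 + 25.7 = 119.63 kPa.
σ'_f = 119.63 > σ'_p = 98.7 kPa, so the stress path crosses the preconsolidation pressure — recompression up to σ'_p, then virgin compression beyond:
S_c = H/(1+e₀)·[C_r·log₁₀(σ'_p/σ'_0) + C_c·log₁₀(σ'_f/σ'_p)]
    = 7.8/2.21 × [0.044×log₁₀(98.7/93.932) + 0.3×log₁₀(119.63/98.7)]
    = 3.5294 × [0.00094616 + 0.025057] = 0.09178 m

S_c ≈ 0.0918 m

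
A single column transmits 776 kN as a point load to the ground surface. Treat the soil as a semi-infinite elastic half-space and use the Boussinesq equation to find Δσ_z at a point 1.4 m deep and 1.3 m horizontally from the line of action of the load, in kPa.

Δσ_z ≈ 39.9 kPa

Boussinesq vertical stress below a point load on an elastic half-space:
Δσ_z = 3P/(2πz²) · [1 + (r/z)²]^(−5/2)
r/z = 1.3/1.4 = 0.92857; [1+(r/z)²]^(−5/2) = 0.2113.
Δσ_z = 3×776/(2π×1.4²) × 0.2113 = 189.04 × 0.2113 = 39.94 kPa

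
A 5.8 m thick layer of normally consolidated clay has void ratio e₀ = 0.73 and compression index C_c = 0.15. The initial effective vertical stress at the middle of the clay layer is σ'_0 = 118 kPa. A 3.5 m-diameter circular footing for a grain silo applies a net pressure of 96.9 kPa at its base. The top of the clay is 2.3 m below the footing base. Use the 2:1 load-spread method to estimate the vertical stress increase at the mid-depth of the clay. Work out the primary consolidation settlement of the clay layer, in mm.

S_c ≈ 27.2 mm

Mid-depth of clay below the footing base: z = 2.3 + 5.8/2 = 5.2 m.
Stress increase at mid-clay by the 2:1 spreading method:
Δσ ≈ qD²/(D+z)² = 96.9×3.5²/(3.5+5.2)² = 15.683 kPa
Final effective stress: σ'_f = σ'_0 + Δσ = 118 + 15.683 = 133.68 kPa.
Normally consolidated clay, so the full stress increment lies on the virgin compression line:
S_c = C_c·H/(1+e₀)·log₁₀(σ'_f/σ'_0) = 0.15×5.8/(1+0.73)×log₁₀(133.68/118)
    = 0.50289 × 0.054184 = 0.02725 m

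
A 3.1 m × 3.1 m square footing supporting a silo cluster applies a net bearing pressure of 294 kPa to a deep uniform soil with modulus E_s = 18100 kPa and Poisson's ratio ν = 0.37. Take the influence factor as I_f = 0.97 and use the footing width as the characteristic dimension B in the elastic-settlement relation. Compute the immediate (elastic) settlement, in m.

Immediate (elastic) settlement: S_e = q·B·(1−ν²)/E_s · I_f.
S_e = 294 × 3.1 × (1 − 0.37²) / 18100 × 0.97
    = 294 × 3.1 × 0.8631 / 18100 × 0.97
    = 0.04216 m

S_e ≈ 0.0422 m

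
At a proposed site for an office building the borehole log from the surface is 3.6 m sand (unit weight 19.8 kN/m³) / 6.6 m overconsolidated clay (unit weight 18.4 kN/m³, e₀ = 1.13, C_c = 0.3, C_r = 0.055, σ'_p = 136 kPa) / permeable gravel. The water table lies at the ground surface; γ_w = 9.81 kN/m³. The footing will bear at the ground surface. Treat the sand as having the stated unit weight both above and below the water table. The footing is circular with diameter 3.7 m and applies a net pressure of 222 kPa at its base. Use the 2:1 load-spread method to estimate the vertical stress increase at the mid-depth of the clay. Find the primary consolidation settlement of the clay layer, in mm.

Mid-depth of clay below the ground surface: z = 3.6 + 6.6/2 = 6.9 m.
Total vertical stress at mid-clay: σ_v = 19.8×3.6 + 18.4×3.3 = 132 kPa.
Pore pressure: u = 9.81×(6.9 − 0) = 67.689 kPa.
Initial effective stress: σ'_0 = σ_v − u = 132 − 67.689 = 64.311 kPa.
Stress increase at mid-clay by the 2:1 spreading method:
Δσ ≈ qD²/(D+z)² = 222×3.7²/(3.7+6.9)² = 27.049 kPa
Final effective stress: σ'_f = 64.311 + 27.049 = 91.36 kPa.
σ'_f = 91.36 ≤ σ'_p = 136 kPa, so the clay remains overconsolidated and only the recompression index applies:
S_c = C_r·H/(1+e₀)·log₁₀(σ'_f/σ'_0) = 0.055×6.6/2.13×log₁₀(91.36/64.311)
    = 0.17042 × 0.15247 = 0.02598 m

S_c ≈ 26 mm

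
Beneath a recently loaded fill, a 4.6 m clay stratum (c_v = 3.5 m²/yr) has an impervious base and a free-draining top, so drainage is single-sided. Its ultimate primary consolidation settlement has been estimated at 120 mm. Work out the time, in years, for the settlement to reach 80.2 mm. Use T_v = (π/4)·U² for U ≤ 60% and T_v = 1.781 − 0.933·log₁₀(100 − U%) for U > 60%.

Drainage path length: H_d = H = 4.6 m (single drainage).
U = S(t)/S_ult = 80.2/120 = 0.6683.
U > 60%: T_v = 1.781 − 0.933·log₁₀(100 − 66.833) = 0.36219.
t = T_v·H_d²/c_v = 0.36219×4.6²/3.5 = 2.19 years.

t ≈ 2.19 years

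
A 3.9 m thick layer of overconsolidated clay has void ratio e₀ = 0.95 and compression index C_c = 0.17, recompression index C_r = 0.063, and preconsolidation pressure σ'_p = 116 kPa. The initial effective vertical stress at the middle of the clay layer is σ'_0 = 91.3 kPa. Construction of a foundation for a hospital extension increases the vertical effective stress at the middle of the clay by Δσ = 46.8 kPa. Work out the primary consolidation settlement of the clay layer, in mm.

S_c ≈ 38.9 mm

Final effective stress: σ'_f = 91.3 + 46.8 = 138.1 kPa.
σ'_f = 138.1 > σ'_p = 116 kPa, so the stress path crosses the preconsolidation pressure — recompression up to σ'_p, then virgin compression beyond:
S_c = H/(1+e₀)·[C_r·log₁₀(σ'_p/σ'_0) + C_c·log₁₀(σ'_f/σ'_p)]
    = 3.9/1.95 × [0.063×log₁₀(116/91.3) + 0.17×log₁₀(138.1/116)]
    = 2 × [0.0065512 + 0.012875] = 0.03885 m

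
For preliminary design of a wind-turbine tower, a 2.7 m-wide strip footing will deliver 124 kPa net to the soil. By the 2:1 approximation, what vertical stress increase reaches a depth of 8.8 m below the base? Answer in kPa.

By the 2:1 method the load spreads at 1 horizontal : 2 vertical, so at depth z the loaded area has grown by z in each plan dimension:
Δσ = qB/(B+z) = 124×2.7/(2.7+8.8) = 29.113 kPa

Δσ_z ≈ 29.1 kPa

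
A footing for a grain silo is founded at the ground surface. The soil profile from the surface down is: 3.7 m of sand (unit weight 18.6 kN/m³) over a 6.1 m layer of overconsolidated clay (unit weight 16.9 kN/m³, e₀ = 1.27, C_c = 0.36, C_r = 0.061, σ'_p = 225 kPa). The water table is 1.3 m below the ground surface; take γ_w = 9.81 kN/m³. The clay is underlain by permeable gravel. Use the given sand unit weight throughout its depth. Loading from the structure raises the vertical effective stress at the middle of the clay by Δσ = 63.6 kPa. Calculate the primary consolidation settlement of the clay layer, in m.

Mid-depth of clay below the ground surface: z = 3.7 + 6.1/2 = 6.75 m.
Total vertical stress at mid-clay: σ_v = 18.6×3.7 + 16.9×3.05 = 120.37 kPa.
Pore pressure: u = 9.81×(6.75 − 1.3) = 53.465 kPa.
Initial effective stress: σ'_0 = σ_v − u = 120.37 − 53.465 = 66.905 kPa.
Final effective stress: σ'_f = 66.905 + 63.6 = 130.5 kPa.
σ'_f = 130.5 ≤ σ'_p = 225 kPa, so the clay remains overconsolidated and only the recompression index applies:
S_c = C_r·H/(1+e₀)·log₁₀(σ'_f/σ'_0) = 0.061×6.1/2.27×log₁₀(130.5/66.905)
    = 0.16392 × 0.29015 = 0.04756 m

S_c ≈ 0.0476 m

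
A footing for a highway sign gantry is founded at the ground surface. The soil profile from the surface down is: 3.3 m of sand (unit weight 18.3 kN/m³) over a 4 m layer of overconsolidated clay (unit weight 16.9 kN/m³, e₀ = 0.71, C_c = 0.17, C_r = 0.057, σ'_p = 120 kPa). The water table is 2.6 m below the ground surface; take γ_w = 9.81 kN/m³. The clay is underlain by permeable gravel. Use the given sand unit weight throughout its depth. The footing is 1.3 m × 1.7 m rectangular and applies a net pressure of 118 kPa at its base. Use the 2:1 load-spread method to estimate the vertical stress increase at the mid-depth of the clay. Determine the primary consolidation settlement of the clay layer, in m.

Mid-depth of clay below the ground surface: z = 3.3 + 4/2 = 5.3 m.
Total vertical stress at mid-clay: σ_v = 18.3×3.3 + 16.9×2 = 94.19 kPa.
Pore pressure: u = 9.81×(5.3 − 2.6) = 26.487 kPa.
Initial effective stress: σ'_0 = σ_v − u = 94.19 − 26.487 = 67.703 kPa.
Stress increase at mid-clay by the 2:1 spreading method:
Δσ = qBL/((B+z)(L+z)) = 118×1.3×1.7/((1.3+5.3)(1.7+5.3)) = 5.6446 kPa
Final effective stress: σ'_f = 67.703 + 5.6446 = 73.348 kPa.
σ'_f = 73.348 ≤ σ'_p = 120 kPa, so the clay remains overconsolidated and only the recompression index applies:
S_c = C_r·H/(1+e₀)·log₁₀(σ'_f/σ'_0) = 0.057×4/1.71×log₁₀(73.348/67.703)
    = 0.13333 × 0.03478 = 0.004637 m

S_c ≈ 0.00464 m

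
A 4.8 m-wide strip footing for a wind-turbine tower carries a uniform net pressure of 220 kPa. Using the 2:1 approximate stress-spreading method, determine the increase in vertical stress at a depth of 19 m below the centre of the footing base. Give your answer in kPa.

Δσ_z ≈ 44.4 kPa

By the 2:1 method the load spreads at 1 horizontal : 2 vertical, so at depth z the loaded area has grown by z in each plan dimension:
Δσ = qB/(B+z) = 220×4.8/(4.8+19) = 44.37 kPa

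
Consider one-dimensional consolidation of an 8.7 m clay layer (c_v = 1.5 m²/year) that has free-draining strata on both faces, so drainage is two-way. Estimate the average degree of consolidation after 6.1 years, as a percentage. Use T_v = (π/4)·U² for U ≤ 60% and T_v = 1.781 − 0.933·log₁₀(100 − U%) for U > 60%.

Drainage path length: H_d = H/2 = 4.35 m (double drainage).
T_v = c_v·t/H_d² = 1.5×6.1/4.35² = 0.48355.
T_v = 0.48355 corresponds to the U > 60% branch:
U = 1 − 10^((1.781 − T_v)/0.933)/100 = 0.7542

U ≈ 75.4 %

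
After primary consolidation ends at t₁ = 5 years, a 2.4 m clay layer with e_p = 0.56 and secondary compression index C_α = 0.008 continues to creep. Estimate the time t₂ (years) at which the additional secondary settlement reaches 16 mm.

S_s = C_α·H/(1+e_p)·log₁₀(t₂/t₁) ⇒ log₁₀(t₂/t₁) = S_s·(1+e_p)/(C_α·H).
log₁₀(t₂/t₁) = 0.016 × (1+0.56) / (0.008×2.4) = 1.3
t₂ = t₁ × 10^1.3 = 5 × 19.95 = 99.76 years

t₂ ≈ 99.8 years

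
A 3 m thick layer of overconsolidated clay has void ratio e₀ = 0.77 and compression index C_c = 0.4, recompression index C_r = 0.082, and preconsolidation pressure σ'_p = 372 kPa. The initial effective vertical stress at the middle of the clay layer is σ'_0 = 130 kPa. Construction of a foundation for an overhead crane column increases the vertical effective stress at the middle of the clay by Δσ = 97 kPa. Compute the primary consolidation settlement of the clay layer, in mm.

S_c ≈ 33.6 mm

Final effective stress: σ'_f = 130 + 97 = 227 kPa.
σ'_f = 227 ≤ σ'_p = 372 kPa, so the clay remains overconsolidated and only the recompression index applies:
S_c = C_r·H/(1+e₀)·log₁₀(σ'_f/σ'_0) = 0.082×3/1.77×log₁₀(227/130)
    = 0.13898 × 0.24208 = 0.03364 m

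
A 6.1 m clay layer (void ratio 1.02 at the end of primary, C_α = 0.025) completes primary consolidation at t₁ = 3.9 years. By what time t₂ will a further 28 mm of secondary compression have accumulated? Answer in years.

S_s = C_α·H/(1+e_p)·log₁₀(t₂/t₁) ⇒ log₁₀(t₂/t₁) = S_s·(1+e_p)/(C_α·H).
log₁₀(t₂/t₁) = 0.028 × (1+1.02) / (0.025×6.1) = 0.3709
t₂ = t₁ × 10^0.3709 = 3.9 × 2.349 = 9.161 years

t₂ ≈ 9.16 years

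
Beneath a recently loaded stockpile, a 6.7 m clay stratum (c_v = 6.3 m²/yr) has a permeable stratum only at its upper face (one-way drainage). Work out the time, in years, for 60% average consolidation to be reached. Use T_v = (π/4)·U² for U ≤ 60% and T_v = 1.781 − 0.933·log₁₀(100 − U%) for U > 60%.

t ≈ 2.01 years

Drainage path length: H_d = H = 6.7 m (single drainage).
U ≤ 60%: T_v = (π/4)·U² = (π/4)×0.6² = 0.28274.
t = T_v·H_d²/c_v = 0.28274×6.7²/6.3 = 2.015 years.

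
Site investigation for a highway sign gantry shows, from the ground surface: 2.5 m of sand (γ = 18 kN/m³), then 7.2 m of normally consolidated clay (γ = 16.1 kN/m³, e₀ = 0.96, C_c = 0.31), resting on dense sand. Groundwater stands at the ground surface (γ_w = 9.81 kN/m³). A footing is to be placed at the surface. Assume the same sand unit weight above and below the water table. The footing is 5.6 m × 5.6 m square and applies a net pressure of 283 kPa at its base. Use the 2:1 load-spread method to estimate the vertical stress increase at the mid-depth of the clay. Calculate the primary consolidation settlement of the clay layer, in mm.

S_c ≈ 454 mm

Mid-depth of clay below the ground surface: z = 2.5 + 7.2/2 = 6.1 m.
Total vertical stress at mid-clay: σ_v = 18×2.5 + 16.1×3.6 = 102.96 kPa.
Pore pressure: u = 9.81×(6.1 − 0) = 59.841 kPa.
Initial effective stress: σ'_0 = σ_v − u = 102.96 − 59.841 = 43.119 kPa.
Stress increase at mid-clay by the 2:1 spreading method:
Δσ = qBL/((B+z)(L+z)) = 283×5.6×5.6/((5.6+6.1)(5.6+6.1)) = 64.832 kPa
Final effective stress: σ'_f = σ'_0 + Δσ = 43.119 + 64.832 = 107.95 kPa.
Normally consolidated clay, so the full stress increment lies on the virgin compression line:
S_c = C_c·H/(1+e₀)·log₁₀(σ'_f/σ'_0) = 0.31×7.2/(1+0.96)×log₁₀(107.95/43.119)
    = 1.1388 × 0.39855 = 0.4539 m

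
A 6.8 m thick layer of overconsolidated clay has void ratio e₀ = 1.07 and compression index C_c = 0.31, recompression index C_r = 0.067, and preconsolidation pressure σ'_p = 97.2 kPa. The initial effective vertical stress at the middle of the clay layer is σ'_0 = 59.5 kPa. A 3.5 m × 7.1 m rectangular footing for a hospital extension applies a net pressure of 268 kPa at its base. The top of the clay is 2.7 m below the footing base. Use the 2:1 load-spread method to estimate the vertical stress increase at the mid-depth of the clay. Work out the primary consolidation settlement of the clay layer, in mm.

S_c ≈ 110 mm

Mid-depth of clay below the footing base: z = 2.7 + 6.8/2 = 6.1 m.
Stress increase at mid-clay by the 2:1 spreading method:
Δσ = qBL/((B+z)(L+z)) = 268×3.5×7.1/((3.5+6.1)(7.1+6.1)) = 52.555 kPa
Final effective stress: σ'_f = 59.5 + 52.555 = 112.06 kPa.
σ'_f = 112.06 > σ'_p = 97.2 kPa, so the stress path crosses the preconsolidation pressure — recompression up to σ'_p, then virgin compression beyond:
S_c = H/(1+e₀)·[C_r·log₁₀(σ'_p/σ'_0) + C_c·log₁₀(σ'_f/σ'_p)]
    = 6.8/2.07 × [0.067×log₁₀(97.2/59.5) + 0.31×log₁₀(112.06/97.2)]
    = 3.285 × [0.014281 + 0.019153] = 0.1098 m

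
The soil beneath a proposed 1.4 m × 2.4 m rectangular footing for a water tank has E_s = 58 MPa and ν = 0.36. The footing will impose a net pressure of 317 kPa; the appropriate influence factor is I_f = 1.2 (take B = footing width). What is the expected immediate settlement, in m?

S_e ≈ 0.00799 m

Immediate (elastic) settlement: S_e = q·B·(1−ν²)/E_s · I_f.
E_s = 58 MPa = 58000 kPa.
S_e = 317 × 1.4 × (1 − 0.36²) / 58000 × 1.2
    = 317 × 1.4 × 0.8704 / 58000 × 1.2
    = 0.007992 m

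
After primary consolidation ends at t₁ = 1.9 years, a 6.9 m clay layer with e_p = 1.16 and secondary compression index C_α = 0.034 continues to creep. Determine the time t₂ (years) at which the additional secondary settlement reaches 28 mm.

t₂ ≈ 3.44 years

S_s = C_α·H/(1+e_p)·log₁₀(t₂/t₁) ⇒ log₁₀(t₂/t₁) = S_s·(1+e_p)/(C_α·H).
log₁₀(t₂/t₁) = 0.028 × (1+1.16) / (0.034×6.9) = 0.2578
t₂ = t₁ × 10^0.2578 = 1.9 × 1.811 = 3.44 years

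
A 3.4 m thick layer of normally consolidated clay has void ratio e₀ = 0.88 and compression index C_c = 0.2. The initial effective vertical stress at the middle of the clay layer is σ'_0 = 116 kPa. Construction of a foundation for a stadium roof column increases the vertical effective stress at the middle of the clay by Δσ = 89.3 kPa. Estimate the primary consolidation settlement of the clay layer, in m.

Final effective stress: σ'_f = σ'_0 + Δσ = 116 + 89.3 = 205.3 kPa.
Normally consolidated clay, so the full stress increment lies on the virgin compression line:
S_c = C_c·H/(1+e₀)·log₁₀(σ'_f/σ'_0) = 0.2×3.4/(1+0.88)×log₁₀(205.3/116)
    = 0.3617 × 0.24793 = 0.08968 m

S_c ≈ 0.0897 m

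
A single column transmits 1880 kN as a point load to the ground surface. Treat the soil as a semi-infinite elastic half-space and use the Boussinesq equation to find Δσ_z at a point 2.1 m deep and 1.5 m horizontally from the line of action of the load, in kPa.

Δσ_z ≈ 72.6 kPa

Boussinesq vertical stress below a point load on an elastic half-space:
Δσ_z = 3P/(2πz²) · [1 + (r/z)²]^(−5/2)
r/z = 1.5/2.1 = 0.71429; [1+(r/z)²]^(−5/2) = 0.35679.
Δσ_z = 3×1880/(2π×2.1²) × 0.35679 = 203.55 × 0.35679 = 72.62 kPa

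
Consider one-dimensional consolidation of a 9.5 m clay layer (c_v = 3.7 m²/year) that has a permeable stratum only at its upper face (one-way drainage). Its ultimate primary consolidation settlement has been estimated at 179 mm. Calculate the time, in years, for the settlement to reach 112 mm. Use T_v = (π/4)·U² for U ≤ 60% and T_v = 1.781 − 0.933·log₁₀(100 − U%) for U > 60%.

Drainage path length: H_d = H = 9.5 m (single drainage).
U = S(t)/S_ult = 112/179 = 0.6257.
U > 60%: T_v = 1.781 − 0.933·log₁₀(100 − 62.57) = 0.31318.
t = T_v·H_d²/c_v = 0.31318×9.5²/3.7 = 7.639 years.

t ≈ 7.64 years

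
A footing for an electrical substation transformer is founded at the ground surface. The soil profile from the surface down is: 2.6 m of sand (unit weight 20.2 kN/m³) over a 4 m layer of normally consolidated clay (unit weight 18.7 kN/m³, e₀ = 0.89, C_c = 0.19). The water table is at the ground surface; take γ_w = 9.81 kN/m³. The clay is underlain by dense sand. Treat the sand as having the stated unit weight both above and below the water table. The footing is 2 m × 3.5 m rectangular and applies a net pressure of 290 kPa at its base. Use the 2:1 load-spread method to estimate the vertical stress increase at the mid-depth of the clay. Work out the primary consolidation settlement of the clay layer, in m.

S_c ≈ 0.107 m

Mid-depth of clay below the ground surface: z = 2.6 + 4/2 = 4.6 m.
Total vertical stress at mid-clay: σ_v = 20.2×2.6 + 18.7×2 = 89.92 kPa.
Pore pressure: u = 9.81×(4.6 − 0) = 45.126 kPa.
Initial effective stress: σ'_0 = σ_v − u = 89.92 − 45.126 = 44.794 kPa.
Stress increase at mid-clay by the 2:1 spreading method:
Δσ = qBL/((B+z)(L+z)) = 290×2×3.5/((2+4.6)(3.5+4.6)) = 37.972 kPa
Final effective stress: σ'_f = σ'_0 + Δσ = 44.794 + 37.972 = 82.766 kPa.
Normally consolidated clay, so the full stress increment lies on the virgin compression line:
S_c = C_c·H/(1+e₀)·log₁₀(σ'_f/σ'_0) = 0.19×4/(1+0.89)×log₁₀(82.766/44.794)
    = 0.40212 × 0.26663 = 0.1072 m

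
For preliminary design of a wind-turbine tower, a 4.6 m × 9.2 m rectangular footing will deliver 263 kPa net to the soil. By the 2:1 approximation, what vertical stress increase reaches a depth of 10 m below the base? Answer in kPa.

By the 2:1 method the load spreads at 1 horizontal : 2 vertical, so at depth z the loaded area has grown by z in each plan dimension:
Δσ = qBL/((B+z)(L+z)) = 263×4.6×9.2/((4.6+10)(9.2+10)) = 39.705 kPa

Δσ_z ≈ 39.7 kPa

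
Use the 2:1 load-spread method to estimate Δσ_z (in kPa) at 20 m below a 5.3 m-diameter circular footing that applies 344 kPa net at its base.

By the 2:1 method the load spreads at 1 horizontal : 2 vertical, so at depth z the loaded area has grown by z in each plan dimension:
Δσ ≈ qD²/(D+z)² = 344×5.3²/(5.3+20)² = 15.096 kPa

Δσ_z ≈ 15.1 kPa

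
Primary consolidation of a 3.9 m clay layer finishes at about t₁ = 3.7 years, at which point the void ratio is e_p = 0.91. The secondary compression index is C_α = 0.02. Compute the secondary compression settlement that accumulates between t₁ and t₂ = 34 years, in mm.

Secondary compression: S_s = C_α·H/(1+e_p)·log₁₀(t₂/t₁)
S_s = 0.02×3.9/(1+0.91)×log₁₀(34/3.7)
    = 0.04084 × 0.9633 = 0.03934 m

S_s ≈ 39.3 mm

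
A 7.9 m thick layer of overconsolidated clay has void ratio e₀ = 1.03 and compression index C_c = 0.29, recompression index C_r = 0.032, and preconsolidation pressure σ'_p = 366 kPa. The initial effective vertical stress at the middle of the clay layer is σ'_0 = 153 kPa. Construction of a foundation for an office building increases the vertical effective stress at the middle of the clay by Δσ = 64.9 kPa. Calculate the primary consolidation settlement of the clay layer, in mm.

S_c ≈ 19.1 mm

Final effective stress: σ'_f = 153 + 64.9 = 217.9 kPa.
σ'_f = 217.9 ≤ σ'_p = 366 kPa, so the clay remains overconsolidated and only the recompression index applies:
S_c = C_r·H/(1+e₀)·log₁₀(σ'_f/σ'_0) = 0.032×7.9/2.03×log₁₀(217.9/153)
    = 0.12453 × 0.15357 = 0.01912 m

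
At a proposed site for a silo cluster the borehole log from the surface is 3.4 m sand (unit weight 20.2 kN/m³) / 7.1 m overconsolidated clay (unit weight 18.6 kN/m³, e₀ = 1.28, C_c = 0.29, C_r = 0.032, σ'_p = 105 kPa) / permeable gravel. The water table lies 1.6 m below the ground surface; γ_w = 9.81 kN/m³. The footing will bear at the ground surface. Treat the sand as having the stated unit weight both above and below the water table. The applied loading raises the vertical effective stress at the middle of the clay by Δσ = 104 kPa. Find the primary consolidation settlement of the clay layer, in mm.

S_c ≈ 235 mm

Mid-depth of clay below the ground surface: z = 3.4 + 7.1/2 = 6.95 m.
Total vertical stress at mid-clay: σ_v = 20.2×3.4 + 18.6×3.55 = 134.71 kPa.
Pore pressure: u = 9.81×(6.95 − 1.6) = 52.483 kPa.
Initial effective stress: σ'_0 = σ_v − u = 134.71 − 52.483 = 82.227 kPa.
Final effective stress: σ'_f = 82.227 + 104 = 186.23 kPa.
σ'_f = 186.23 > σ'_p = 105 kPa, so the stress path crosses the preconsolidation pressure — recompression up to σ'_p, then virgin compression beyond:
S_c = H/(1+e₀)·[C_r·log₁₀(σ'_p/σ'_0) + C_c·log₁₀(σ'_f/σ'_p)]
    = 7.1/2.28 × [0.032×log₁₀(105/82.227) + 0.29×log₁₀(186.23/105)]
    = 3.114 × [0.0033976 + 0.072169] = 0.2353 m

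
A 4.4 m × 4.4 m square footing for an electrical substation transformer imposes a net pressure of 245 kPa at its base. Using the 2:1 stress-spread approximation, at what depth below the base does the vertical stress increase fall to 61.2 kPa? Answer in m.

2:1 spreading — at depth z the loaded area has grown by z in each plan dimension:
qB²/(B+z)² = Δσ_z ⇒ z = B(√(q/Δσ_z) − 1) = 4.4×(√(245/61.2) − 1) = 4.404 m

z ≈ 4.4 m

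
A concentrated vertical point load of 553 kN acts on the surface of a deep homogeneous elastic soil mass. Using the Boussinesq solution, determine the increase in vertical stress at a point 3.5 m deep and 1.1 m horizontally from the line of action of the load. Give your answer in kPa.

Δσ_z ≈ 17 kPa

Boussinesq vertical stress below a point load on an elastic half-space:
Δσ_z = 3P/(2πz²) · [1 + (r/z)²]^(−5/2)
r/z = 1.1/3.5 = 0.31429; [1+(r/z)²]^(−5/2) = 0.79018.
Δσ_z = 3×553/(2π×3.5²) × 0.79018 = 21.554 × 0.79018 = 17.03 kPa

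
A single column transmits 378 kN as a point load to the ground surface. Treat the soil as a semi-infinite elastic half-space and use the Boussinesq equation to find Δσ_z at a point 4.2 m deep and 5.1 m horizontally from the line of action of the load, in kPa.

Δσ_z ≈ 1.06 kPa

Boussinesq vertical stress below a point load on an elastic half-space:
Δσ_z = 3P/(2πz²) · [1 + (r/z)²]^(−5/2)
r/z = 5.1/4.2 = 1.2143; [1+(r/z)²]^(−5/2) = 0.10382.
Δσ_z = 3×378/(2π×4.2²) × 0.10382 = 10.231 × 0.10382 = 1.062 kPa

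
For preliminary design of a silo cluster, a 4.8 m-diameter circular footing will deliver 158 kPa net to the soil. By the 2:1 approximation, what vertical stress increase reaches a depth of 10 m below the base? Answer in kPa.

Δσ_z ≈ 16.6 kPa

By the 2:1 method the load spreads at 1 horizontal : 2 vertical, so at depth z the loaded area has grown by z in each plan dimension:
Δσ ≈ qD²/(D+z)² = 158×4.8²/(4.8+10)² = 16.619 kPa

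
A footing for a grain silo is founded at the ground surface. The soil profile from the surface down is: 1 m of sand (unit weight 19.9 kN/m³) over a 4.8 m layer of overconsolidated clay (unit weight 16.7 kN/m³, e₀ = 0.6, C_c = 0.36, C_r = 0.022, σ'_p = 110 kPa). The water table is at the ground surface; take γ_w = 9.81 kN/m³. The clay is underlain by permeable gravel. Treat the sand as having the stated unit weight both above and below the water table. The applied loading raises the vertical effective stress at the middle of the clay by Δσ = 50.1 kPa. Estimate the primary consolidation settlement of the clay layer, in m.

S_c ≈ 0.0303 m

Mid-depth of clay below the ground surface: z = 1 + 4.8/2 = 3.4 m.
Total vertical stress at mid-clay: σ_v = 19.9×1 + 16.7×2.4 = 59.98 kPa.
Pore pressure: u = 9.81×(3.4 − 0) = 33.354 kPa.
Initial effective stress: σ'_0 = σ_v − u = 59.98 − 33.354 = 26.626 kPa.
Final effective stress: σ'_f = 26.626 + 50.1 = 76.726 kPa.
σ'_f = 76.726 ≤ σ'_p = 110 kPa, so the clay remains overconsolidated and only the recompression index applies:
S_c = C_r·H/(1+e₀)·log₁₀(σ'_f/σ'_0) = 0.022×4.8/1.6×log₁₀(76.726/26.626)
    = 0.066 × 0.45964 = 0.03034 m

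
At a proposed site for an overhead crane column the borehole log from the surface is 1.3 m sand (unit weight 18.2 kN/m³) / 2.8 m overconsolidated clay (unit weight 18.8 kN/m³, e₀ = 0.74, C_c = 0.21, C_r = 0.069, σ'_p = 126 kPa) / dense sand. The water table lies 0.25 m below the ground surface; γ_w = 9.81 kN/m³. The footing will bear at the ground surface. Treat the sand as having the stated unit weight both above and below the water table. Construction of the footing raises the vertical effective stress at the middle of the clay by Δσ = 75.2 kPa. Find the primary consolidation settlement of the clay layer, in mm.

Mid-depth of clay below the ground surface: z = 1.3 + 2.8/2 = 2.7 m.
Total vertical stress at mid-clay: σ_v = 18.2×1.3 + 18.8×1.4 = 49.98 kPa.
Pore pressure: u = 9.81×(2.7 − 0.25) = 24.035 kPa.
Initial effective stress: σ'_0 = σ_v − u = 49.98 − 24.035 = 25.945 kPa.
Final effective stress: σ'_f = 25.945 + 75.2 = 101.15 kPa.
σ'_f = 101.15 ≤ σ'_p = 126 kPa, so the clay remains overconsolidated and only the recompression index applies:
S_c = C_r·H/(1+e₀)·log₁₀(σ'_f/σ'_0) = 0.069×2.8/1.74×log₁₀(101.15/25.945)
    = 0.11103 × 0.59091 = 0.06561 m

S_c ≈ 65.6 mm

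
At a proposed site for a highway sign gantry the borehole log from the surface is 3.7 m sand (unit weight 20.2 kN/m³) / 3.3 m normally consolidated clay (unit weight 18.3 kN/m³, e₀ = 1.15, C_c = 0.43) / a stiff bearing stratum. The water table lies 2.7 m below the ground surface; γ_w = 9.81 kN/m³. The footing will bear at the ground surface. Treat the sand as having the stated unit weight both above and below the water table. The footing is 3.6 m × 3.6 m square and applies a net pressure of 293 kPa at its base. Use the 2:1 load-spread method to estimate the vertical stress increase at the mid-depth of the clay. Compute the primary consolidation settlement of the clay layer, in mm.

Mid-depth of clay below the ground surface: z = 3.7 + 3.3/2 = 5.35 m.
Total vertical stress at mid-clay: σ_v = 20.2×3.7 + 18.3×1.65 = 104.94 kPa.
Pore pressure: u = 9.81×(5.35 − 2.7) = 25.997 kPa.
Initial effective stress: σ'_0 = σ_v − u = 104.94 − 25.997 = 78.943 kPa.
Stress increase at mid-clay by the 2:1 spreading method:
Δσ = qBL/((B+z)(L+z)) = 293×3.6×3.6/((3.6+5.35)(3.6+5.35)) = 47.405 kPa
Final effective stress: σ'_f = σ'_0 + Δσ = 78.943 + 47.405 = 126.35 kPa.
Normally consolidated clay, so the full stress increment lies on the virgin compression line:
S_c = C_c·H/(1+e₀)·log₁₀(σ'_f/σ'_0) = 0.43×3.3/(1+1.15)×log₁₀(126.35/78.943)
    = 0.66 × 0.20426 = 0.1348 m

S_c ≈ 135 mm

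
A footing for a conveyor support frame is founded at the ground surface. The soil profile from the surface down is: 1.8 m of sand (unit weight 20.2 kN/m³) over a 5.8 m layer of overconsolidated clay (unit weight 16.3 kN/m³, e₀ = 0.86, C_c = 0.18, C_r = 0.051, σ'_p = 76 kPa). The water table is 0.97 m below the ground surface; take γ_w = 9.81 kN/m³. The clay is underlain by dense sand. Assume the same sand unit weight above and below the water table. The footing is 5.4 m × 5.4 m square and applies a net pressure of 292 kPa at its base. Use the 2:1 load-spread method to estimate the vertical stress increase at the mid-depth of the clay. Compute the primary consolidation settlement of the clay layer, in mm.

Mid-depth of clay below the ground surface: z = 1.8 + 5.8/2 = 4.7 m.
Total vertical stress at mid-clay: σ_v = 20.2×1.8 + 16.3×2.9 = 83.63 kPa.
Pore pressure: u = 9.81×(4.7 − 0.97) = 36.591 kPa.
Initial effective stress: σ'_0 = σ_v − u = 83.63 − 36.591 = 47.039 kPa.
Stress increase at mid-clay by the 2:1 spreading method:
Δσ = qBL/((B+z)(L+z)) = 292×5.4×5.4/((5.4+4.7)(5.4+4.7)) = 83.469 kPa
Final effective stress: σ'_f = 47.039 + 83.469 = 130.51 kPa.
σ'_f = 130.51 > σ'_p = 76 kPa, so the stress path crosses the preconsolidation pressure — recompression up to σ'_p, then virgin compression beyond:
S_c = H/(1+e₀)·[C_r·log₁₀(σ'_p/σ'_0) + C_c·log₁₀(σ'_f/σ'_p)]
    = 5.8/1.86 × [0.051×log₁₀(76/47.039) + 0.18×log₁₀(130.51/76)]
    = 3.1183 × [0.010626 + 0.042269] = 0.1649 m

S_c ≈ 165 mm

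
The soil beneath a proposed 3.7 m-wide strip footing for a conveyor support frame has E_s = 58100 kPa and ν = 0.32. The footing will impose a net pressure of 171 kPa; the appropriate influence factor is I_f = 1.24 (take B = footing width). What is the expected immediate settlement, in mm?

Immediate (elastic) settlement: S_e = q·B·(1−ν²)/E_s · I_f.
S_e = 171 × 3.7 × (1 − 0.32²) / 58100 × 1.24
    = 171 × 3.7 × 0.8976 / 58100 × 1.24
    = 0.01212 m = 12.12 mm

S_e ≈ 12.1 mm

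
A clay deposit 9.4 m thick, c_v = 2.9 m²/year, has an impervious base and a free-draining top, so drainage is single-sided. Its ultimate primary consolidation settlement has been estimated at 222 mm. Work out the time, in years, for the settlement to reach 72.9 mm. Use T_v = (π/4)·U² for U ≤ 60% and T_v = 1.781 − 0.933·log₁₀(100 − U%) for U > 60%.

Drainage path length: H_d = H = 9.4 m (single drainage).
U = S(t)/S_ult = 72.9/222 = 0.3284.
U ≤ 60%: T_v = (π/4)·U² = (π/4)×0.32838² = 0.084691.
t = T_v·H_d²/c_v = 0.084691×9.4²/2.9 = 2.58 years.

t ≈ 2.58 years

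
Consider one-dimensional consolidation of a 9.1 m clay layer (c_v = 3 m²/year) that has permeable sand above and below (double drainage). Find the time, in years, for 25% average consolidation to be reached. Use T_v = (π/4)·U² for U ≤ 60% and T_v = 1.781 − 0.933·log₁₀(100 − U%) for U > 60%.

Drainage path length: H_d = H/2 = 4.55 m (double drainage).
U ≤ 60%: T_v = (π/4)·U² = (π/4)×0.25² = 0.049087.
t = T_v·H_d²/c_v = 0.049087×4.55²/3 = 0.3387 years.

t ≈ 0.339 years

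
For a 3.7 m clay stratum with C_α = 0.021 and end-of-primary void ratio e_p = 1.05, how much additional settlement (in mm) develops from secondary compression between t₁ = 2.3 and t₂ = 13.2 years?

Secondary compression: S_s = C_α·H/(1+e_p)·log₁₀(t₂/t₁)
S_s = 0.021×3.7/(1+1.05)×log₁₀(13.2/2.3)
    = 0.0379 × 0.7588 = 0.02876 m

S_s ≈ 28.8 mm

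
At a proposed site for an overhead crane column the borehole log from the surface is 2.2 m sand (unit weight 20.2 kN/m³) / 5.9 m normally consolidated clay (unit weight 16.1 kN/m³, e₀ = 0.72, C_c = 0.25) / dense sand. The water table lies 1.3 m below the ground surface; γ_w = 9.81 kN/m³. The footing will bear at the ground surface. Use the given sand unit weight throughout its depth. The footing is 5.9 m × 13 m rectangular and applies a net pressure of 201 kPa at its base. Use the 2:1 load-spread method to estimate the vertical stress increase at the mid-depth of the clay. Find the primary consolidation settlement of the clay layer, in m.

Mid-depth of clay below the ground surface: z = 2.2 + 5.9/2 = 5.15 m.
Total vertical stress at mid-clay: σ_v = 20.2×2.2 + 16.1×2.95 = 91.935 kPa.
Pore pressure: u = 9.81×(5.15 − 1.3) = 37.769 kPa.
Initial effective stress: σ'_0 = σ_v − u = 91.935 − 37.769 = 54.166 kPa.
Stress increase at mid-clay by the 2:1 spreading method:
Δσ = qBL/((B+z)(L+z)) = 201×5.9×13/((5.9+5.15)(13+5.15)) = 76.869 kPa
Final effective stress: σ'_f = σ'_0 + Δσ = 54.166 + 76.869 = 131.03 kPa.
Normally consolidated clay, so the full stress increment lies on the virgin compression line:
S_c = C_c·H/(1+e₀)·log₁₀(σ'_f/σ'_0) = 0.25×5.9/(1+0.72)×log₁₀(131.03/54.166)
    = 0.85756 × 0.38364 = 0.329 m

S_c ≈ 0.329 m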